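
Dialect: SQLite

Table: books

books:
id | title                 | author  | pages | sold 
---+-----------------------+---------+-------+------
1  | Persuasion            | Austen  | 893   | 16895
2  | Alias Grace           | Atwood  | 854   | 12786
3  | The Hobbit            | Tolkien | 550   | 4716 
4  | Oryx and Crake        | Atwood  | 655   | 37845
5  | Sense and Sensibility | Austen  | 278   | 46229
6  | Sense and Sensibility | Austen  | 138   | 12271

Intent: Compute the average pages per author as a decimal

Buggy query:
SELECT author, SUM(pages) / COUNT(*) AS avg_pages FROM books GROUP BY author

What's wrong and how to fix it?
Bug: SUM(pages) and COUNT(*) are both integers; the division truncates the fractional part

Fix: Cast one side to REAL so the division keeps the fractional part

Corrected query:
SELECT author, SUM(pages) * 1.0 / COUNT(*) AS avg_pages FROM books GROUP BY author

Result:
author  | avg_pages 
--------+-----------
Atwood  | 754.5     
Austen  | 436.333333
Tolkien | 550       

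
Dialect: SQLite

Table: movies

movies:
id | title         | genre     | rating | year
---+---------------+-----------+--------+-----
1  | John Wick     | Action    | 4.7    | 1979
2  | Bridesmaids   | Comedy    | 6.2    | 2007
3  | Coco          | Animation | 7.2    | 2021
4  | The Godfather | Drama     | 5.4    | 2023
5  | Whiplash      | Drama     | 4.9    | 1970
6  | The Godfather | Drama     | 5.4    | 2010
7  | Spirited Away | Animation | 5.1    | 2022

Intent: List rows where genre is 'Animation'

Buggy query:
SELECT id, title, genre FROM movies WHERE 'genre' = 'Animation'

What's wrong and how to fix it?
Bug: Single quotes denote string literals in SQL; the column name is being compared as a constant string

Fix: Remove the quotes around the column name (or use double quotes for an identifier)

Corrected query:
SELECT id, title, genre FROM movies WHERE genre = 'Animation'

Result:
id | title         | genre    
---+---------------+----------
3  | Coco          | Animation
7  | Spirited Away | Animation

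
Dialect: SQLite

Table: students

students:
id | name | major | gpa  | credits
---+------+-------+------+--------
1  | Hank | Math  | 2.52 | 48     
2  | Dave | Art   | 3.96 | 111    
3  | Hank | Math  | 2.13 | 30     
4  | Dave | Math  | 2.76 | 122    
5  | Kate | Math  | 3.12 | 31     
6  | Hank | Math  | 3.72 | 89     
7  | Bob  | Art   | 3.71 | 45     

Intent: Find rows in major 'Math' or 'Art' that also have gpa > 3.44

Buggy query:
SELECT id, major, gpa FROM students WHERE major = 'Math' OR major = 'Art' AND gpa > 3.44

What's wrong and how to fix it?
Bug: AND binds tighter than OR, so this parses as major = 'Math' OR (major = 'Art' AND gpa > 3.44)

Fix: Group the OR with parentheses (or use IN), then AND the threshold

Corrected query:
SELECT id, major, gpa FROM students WHERE (major = 'Math' OR major = 'Art') AND gpa > 3.44

Result:
id | major | gpa 
---+-------+-----
2  | Art   | 3.96
6  | Math  | 3.72
7  | Art   | 3.71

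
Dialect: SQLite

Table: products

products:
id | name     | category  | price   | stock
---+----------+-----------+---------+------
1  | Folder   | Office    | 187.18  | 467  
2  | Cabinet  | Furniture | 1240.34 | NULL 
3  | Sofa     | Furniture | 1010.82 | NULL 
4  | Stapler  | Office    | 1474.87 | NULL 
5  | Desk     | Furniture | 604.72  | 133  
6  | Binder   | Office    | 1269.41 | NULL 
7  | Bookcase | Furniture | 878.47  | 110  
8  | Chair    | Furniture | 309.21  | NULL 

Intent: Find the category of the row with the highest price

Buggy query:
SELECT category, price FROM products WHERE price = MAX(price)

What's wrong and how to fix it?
Bug: WHERE is evaluated per row; an aggregate over the whole table isn't defined there

Fix: Wrap MAX in a scalar subquery so WHERE compares against a single value

Corrected query:
SELECT category, price FROM products WHERE price = (SELECT MAX(price) FROM products)

Result:
category | price  
---------+--------
Office   | 1474.87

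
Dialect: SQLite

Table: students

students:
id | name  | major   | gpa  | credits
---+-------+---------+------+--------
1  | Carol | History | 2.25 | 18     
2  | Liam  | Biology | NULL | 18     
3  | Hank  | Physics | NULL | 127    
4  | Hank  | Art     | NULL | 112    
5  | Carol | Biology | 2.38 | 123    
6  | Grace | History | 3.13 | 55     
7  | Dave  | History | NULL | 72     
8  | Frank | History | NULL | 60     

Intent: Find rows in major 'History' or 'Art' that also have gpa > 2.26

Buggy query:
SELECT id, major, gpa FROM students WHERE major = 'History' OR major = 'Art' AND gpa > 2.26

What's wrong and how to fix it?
Bug: Without parentheses, AND is evaluated before OR, so the gpa filter only applies to the 'Art' branch

Fix: Add parentheses around the OR so the AND applies to both alternatives

Corrected query:
SELECT id, major, gpa FROM students WHERE (major = 'History' OR major = 'Art') AND gpa > 2.26

Result:
id | major   | gpa 
---+---------+-----
6  | History | 3.13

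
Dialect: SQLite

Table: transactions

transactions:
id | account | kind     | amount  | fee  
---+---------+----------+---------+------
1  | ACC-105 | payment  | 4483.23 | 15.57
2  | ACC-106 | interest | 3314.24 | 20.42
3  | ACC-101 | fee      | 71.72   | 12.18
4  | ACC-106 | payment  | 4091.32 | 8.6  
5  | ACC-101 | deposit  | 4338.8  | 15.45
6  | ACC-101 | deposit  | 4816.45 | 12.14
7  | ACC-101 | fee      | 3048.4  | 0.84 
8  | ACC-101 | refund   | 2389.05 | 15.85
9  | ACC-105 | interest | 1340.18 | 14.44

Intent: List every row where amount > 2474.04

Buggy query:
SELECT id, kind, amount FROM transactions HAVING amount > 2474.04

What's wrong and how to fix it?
Bug: This is a non-aggregate query (no GROUP BY, no aggregates), so in SQLite the HAVING clause is invalid here; a row-level condition belongs in WHERE

Fix: Replace HAVING with WHERE since the condition applies to individual rows

Corrected query:
SELECT id, kind, amount FROM transactions WHERE amount > 2474.04

Result:
id | kind     | amount 
---+----------+--------
1  | payment  | 4483.23
2  | interest | 3314.24
4  | payment  | 4091.32
5  | deposit  | 4338.8 
6  | deposit  | 4816.45
7  | fee      | 3048.4 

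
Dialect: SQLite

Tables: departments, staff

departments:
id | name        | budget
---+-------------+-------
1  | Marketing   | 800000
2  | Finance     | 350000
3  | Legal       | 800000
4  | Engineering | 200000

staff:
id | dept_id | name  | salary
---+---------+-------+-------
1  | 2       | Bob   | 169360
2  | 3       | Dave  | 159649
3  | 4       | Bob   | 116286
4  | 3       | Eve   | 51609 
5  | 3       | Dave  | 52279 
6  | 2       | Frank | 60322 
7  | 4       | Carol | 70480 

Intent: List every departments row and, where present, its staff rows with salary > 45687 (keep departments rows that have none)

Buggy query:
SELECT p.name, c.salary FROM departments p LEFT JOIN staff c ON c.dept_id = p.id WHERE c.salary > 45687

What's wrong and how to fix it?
Bug: A WHERE condition on the right-hand table after LEFT JOIN drops unmatched parents

Fix: Move the right-table condition into the ON clause so unmatched parents are kept

Corrected query:
SELECT p.name, c.salary FROM departments p LEFT JOIN staff c ON c.dept_id = p.id AND c.salary > 45687

Result:
name        | salary
------------+-------
Marketing   | NULL  
Finance     | 60322 
Finance     | 169360
Legal       | 51609 
Legal       | 52279 
Legal       | 159649
Engineering | 70480 
Engineering | 116286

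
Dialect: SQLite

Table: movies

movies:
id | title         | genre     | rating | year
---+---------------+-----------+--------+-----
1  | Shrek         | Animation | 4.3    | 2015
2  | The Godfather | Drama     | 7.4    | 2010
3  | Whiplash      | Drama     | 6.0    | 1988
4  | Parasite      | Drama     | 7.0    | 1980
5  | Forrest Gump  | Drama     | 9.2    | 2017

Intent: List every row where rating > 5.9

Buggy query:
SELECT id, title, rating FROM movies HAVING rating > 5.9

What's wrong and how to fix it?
Bug: HAVING filters the output of aggregation, but this query has no GROUP BY and no aggregate functions, so SQLite rejects it (HAVING clause on a non-aggregate query); the condition here is per row

Fix: Replace HAVING with WHERE since the condition applies to individual rows

Corrected query:
SELECT id, title, rating FROM movies WHERE rating > 5.9

Result:
id | title         | rating
---+---------------+-------
2  | The Godfather | 7.4   
3  | Whiplash      | 6     
4  | Parasite      | 7     
5  | Forrest Gump  | 9.2   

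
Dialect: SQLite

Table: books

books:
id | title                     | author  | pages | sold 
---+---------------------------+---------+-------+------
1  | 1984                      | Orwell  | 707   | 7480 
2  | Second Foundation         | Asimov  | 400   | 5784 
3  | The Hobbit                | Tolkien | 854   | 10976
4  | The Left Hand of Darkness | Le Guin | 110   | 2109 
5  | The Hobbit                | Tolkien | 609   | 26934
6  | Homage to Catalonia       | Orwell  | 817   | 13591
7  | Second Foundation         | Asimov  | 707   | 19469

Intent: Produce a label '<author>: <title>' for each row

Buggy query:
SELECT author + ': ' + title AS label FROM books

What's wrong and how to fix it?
Bug: '+' is numeric addition; on text columns SQLite converts them to 0 instead of concatenating

Fix: Use the || operator for string concatenation

Corrected query:
SELECT author || ': ' || title AS label FROM books

Result:
label                             
----------------------------------
Orwell: 1984                      
Asimov: Second Foundation         
Tolkien: The Hobbit               
Le Guin: The Left Hand of Darkness
Tolkien: The Hobbit               
Orwell: Homage to Catalonia       
Asimov: Second Foundation         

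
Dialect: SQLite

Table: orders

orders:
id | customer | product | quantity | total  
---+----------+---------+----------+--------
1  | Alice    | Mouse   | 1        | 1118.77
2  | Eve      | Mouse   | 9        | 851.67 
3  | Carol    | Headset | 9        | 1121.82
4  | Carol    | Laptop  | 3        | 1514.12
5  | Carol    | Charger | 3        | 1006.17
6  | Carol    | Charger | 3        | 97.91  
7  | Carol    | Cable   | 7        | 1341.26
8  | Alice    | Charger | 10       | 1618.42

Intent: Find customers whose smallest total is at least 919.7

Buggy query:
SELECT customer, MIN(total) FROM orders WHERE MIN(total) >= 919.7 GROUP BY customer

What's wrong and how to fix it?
Bug: MIN() in WHERE is a misuse of aggregate

Fix: Replace WHERE with HAVING after the GROUP BY

Corrected query:
SELECT customer, MIN(total) FROM orders GROUP BY customer HAVING MIN(total) >= 919.7

Result:
customer | MIN(total)
---------+-----------
Alice    | 1118.77   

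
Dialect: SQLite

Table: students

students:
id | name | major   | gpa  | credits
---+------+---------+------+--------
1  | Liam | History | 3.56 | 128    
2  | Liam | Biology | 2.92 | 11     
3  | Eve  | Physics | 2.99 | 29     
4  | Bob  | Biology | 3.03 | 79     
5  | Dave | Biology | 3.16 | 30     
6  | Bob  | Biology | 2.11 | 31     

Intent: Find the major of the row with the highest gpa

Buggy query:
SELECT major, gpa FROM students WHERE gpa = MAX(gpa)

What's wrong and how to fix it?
Bug: WHERE is evaluated per row; an aggregate over the whole table isn't defined there

Fix: Use a subquery: WHERE gpa = (SELECT MAX(gpa) FROM students)

Corrected query:
SELECT major, gpa FROM students WHERE gpa = (SELECT MAX(gpa) FROM students)

Result:
major   | gpa 
--------+-----
History | 3.56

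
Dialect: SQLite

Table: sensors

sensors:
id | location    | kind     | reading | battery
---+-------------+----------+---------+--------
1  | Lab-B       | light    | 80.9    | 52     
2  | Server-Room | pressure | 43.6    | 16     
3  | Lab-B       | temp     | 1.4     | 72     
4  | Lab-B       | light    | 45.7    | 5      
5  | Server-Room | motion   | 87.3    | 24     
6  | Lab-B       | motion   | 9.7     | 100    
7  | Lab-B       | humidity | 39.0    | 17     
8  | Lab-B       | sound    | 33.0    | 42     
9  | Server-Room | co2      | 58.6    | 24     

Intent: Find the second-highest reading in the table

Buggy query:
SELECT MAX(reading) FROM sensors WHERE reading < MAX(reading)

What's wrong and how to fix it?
Bug: MAX(reading) on the right of the comparison is an aggregate-in-WHERE error

Fix: Put the inner MAX in a scalar subquery

Corrected query:
SELECT MAX(reading) FROM sensors WHERE reading < (SELECT MAX(reading) FROM sensors)

Result:
MAX(reading)
------------
80.9        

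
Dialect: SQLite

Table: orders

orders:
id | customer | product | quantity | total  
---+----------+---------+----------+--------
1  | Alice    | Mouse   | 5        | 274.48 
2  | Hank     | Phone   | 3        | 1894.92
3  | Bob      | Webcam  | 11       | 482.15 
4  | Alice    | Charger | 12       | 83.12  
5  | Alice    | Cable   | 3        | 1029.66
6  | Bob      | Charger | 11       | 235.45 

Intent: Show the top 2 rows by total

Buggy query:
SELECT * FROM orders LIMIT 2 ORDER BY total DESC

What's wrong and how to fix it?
Bug: ORDER BY cannot follow LIMIT; LIMIT is the final clause

Fix: Sort with ORDER BY, then apply LIMIT

Corrected query:
SELECT * FROM orders ORDER BY total DESC LIMIT 2

Result:
id | customer | product | quantity | total  
---+----------+---------+----------+--------
2  | Hank     | Phone   | 3        | 1894.92
5  | Alice    | Cable   | 3        | 1029.66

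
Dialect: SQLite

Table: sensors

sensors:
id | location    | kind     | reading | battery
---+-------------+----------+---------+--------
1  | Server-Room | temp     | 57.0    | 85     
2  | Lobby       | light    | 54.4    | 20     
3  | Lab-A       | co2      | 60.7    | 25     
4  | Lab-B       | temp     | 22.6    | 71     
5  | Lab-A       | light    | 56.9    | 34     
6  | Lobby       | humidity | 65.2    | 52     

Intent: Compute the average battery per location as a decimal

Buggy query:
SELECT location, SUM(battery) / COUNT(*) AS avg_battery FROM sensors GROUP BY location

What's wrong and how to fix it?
Bug: SUM(battery) and COUNT(*) are both integers; the division truncates the fractional part

Fix: Cast one side to REAL so the division keeps the fractional part

Corrected query:
SELECT location, SUM(battery) * 1.0 / COUNT(*) AS avg_battery FROM sensors GROUP BY location

Result:
location    | avg_battery
------------+------------
Lab-A       | 29.5       
Lab-B       | 71         
Lobby       | 36         
Server-Room | 85         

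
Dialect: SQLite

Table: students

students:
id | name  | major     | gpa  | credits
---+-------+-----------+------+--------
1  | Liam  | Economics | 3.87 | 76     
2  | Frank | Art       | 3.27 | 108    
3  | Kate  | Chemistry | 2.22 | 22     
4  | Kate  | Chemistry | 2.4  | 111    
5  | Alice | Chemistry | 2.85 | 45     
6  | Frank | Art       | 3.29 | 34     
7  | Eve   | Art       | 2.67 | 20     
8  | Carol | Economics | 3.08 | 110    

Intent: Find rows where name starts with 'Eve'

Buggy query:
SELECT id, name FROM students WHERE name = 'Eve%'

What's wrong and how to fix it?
Bug: Wildcards only work with LIKE; '=' treats '%' as a literal character

Fix: Replace '=' with LIKE so 'Eve%' is treated as a pattern

Corrected query:
SELECT id, name FROM students WHERE name LIKE 'Eve%'

Result:
id | name
---+-----
7  | Eve 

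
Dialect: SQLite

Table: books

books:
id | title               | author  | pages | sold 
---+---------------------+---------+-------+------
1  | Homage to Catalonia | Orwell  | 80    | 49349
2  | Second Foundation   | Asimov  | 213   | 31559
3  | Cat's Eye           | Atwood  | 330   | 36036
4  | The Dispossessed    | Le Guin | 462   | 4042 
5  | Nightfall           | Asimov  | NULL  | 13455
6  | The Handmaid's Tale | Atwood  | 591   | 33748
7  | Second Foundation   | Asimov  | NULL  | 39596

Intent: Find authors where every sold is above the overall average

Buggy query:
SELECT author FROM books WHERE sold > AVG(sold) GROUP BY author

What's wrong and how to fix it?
Bug: AVG() is an aggregate; it can't sit directly in WHERE

Fix: Use a subquery for AVG and a HAVING MIN(...) filter so the condition holds for every row in the group

Corrected query:
SELECT author FROM books GROUP BY author HAVING MIN(sold) > (SELECT AVG(sold) FROM books)

Result:
author
------
Atwood
Orwell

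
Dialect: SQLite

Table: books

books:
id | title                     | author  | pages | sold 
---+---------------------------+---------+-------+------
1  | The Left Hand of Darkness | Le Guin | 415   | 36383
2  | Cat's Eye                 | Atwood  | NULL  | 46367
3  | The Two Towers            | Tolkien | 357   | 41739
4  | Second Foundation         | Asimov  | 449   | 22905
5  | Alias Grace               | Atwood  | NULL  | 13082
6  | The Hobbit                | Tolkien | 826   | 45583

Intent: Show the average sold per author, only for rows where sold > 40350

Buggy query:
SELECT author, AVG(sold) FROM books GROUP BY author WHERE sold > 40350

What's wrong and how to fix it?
Bug: WHERE cannot follow GROUP BY

Fix: Move the WHERE clause before GROUP BY

Corrected query:
SELECT author, AVG(sold) FROM books WHERE sold > 40350 GROUP BY author

Result:
author  | AVG(sold)
--------+----------
Atwood  | 46367    
Tolkien | 43661    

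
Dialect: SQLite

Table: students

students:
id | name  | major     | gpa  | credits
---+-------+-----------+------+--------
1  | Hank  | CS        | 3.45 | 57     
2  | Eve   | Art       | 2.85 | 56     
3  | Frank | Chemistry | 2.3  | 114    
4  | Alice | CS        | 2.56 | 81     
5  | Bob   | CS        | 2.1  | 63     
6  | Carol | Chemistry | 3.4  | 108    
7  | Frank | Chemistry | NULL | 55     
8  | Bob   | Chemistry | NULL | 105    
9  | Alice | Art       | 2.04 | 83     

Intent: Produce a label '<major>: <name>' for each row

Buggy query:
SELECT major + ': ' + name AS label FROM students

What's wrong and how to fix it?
Bug: SQLite uses || for string concatenation; + coerces text to numbers (yielding 0)

Fix: Replace + with || to concatenate text

Corrected query:
SELECT major || ': ' || name AS label FROM students

Result:
label           
----------------
CS: Hank        
Art: Eve        
Chemistry: Frank
CS: Alice       
CS: Bob         
Chemistry: Carol
Chemistry: Frank
Chemistry: Bob  
Art: Alice      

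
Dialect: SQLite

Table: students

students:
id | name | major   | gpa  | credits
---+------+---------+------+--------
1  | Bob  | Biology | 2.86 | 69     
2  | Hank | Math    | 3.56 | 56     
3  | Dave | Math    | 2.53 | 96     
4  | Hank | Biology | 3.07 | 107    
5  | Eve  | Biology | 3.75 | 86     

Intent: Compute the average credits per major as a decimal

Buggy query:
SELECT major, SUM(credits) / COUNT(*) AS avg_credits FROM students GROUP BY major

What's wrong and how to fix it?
Bug: SUM(credits) and COUNT(*) are both integers; the division truncates the fractional part

Fix: Cast one side to REAL so the division keeps the fractional part

Corrected query:
SELECT major, SUM(credits) * 1.0 / COUNT(*) AS avg_credits FROM students GROUP BY major

Result:
major   | avg_credits
--------+------------
Biology | 87.333333  
Math    | 76         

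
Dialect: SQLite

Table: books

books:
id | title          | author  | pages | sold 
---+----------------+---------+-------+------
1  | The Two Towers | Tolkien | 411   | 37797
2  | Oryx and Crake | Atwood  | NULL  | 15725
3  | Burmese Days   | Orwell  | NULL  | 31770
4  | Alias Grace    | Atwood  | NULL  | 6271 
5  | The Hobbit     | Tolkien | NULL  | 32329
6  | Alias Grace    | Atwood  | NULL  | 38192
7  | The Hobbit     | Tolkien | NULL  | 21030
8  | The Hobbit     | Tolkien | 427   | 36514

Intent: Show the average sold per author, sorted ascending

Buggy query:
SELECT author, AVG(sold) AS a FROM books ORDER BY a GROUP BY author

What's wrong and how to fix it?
Bug: GROUP BY must precede ORDER BY

Fix: Move ORDER BY to the end, after GROUP BY

Corrected query:
SELECT author, AVG(sold) AS a FROM books GROUP BY author ORDER BY a

Result:
author  | a           
--------+-------------
Atwood  | 20062.666667
Orwell  | 31770       
Tolkien | 31917.5     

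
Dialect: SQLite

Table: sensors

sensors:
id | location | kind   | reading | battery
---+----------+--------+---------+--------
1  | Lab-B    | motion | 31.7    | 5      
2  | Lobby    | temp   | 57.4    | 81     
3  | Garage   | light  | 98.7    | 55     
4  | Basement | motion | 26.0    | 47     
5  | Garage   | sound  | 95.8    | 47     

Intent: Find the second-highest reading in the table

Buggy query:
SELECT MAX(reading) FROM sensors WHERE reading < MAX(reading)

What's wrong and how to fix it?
Bug: MAX(reading) on the right of the comparison is an aggregate-in-WHERE error

Fix: Put the inner MAX in a scalar subquery

Corrected query:
SELECT MAX(reading) FROM sensors WHERE reading < (SELECT MAX(reading) FROM sensors)

Result:
MAX(reading)
------------
95.8        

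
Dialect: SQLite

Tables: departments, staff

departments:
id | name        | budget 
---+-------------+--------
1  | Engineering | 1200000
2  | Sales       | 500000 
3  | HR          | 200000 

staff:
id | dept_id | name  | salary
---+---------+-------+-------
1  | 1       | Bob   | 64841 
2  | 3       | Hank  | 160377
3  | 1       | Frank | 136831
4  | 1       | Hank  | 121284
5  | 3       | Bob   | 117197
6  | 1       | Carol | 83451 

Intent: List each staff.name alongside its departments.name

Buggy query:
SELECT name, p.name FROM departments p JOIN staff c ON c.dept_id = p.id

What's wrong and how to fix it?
Bug: Both tables have a 'name' column; the unqualified reference is ambiguous

Fix: Prefix ambiguous columns with the table alias

Corrected query:
SELECT c.name, p.name FROM departments p JOIN staff c ON c.dept_id = p.id

Result:
name  | name       
------+------------
Bob   | Engineering
Hank  | HR         
Frank | Engineering
Hank  | Engineering
Bob   | HR         
Carol | Engineering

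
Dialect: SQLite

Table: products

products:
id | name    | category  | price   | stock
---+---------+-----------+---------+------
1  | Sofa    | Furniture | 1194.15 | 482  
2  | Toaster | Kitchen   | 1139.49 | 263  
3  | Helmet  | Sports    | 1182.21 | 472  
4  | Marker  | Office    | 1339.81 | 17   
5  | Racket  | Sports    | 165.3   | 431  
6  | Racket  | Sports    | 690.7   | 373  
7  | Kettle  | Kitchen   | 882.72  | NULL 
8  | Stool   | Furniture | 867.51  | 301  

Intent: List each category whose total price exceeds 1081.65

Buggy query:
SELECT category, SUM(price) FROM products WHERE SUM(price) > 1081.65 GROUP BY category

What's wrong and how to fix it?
Bug: SUM(price) is an aggregate, but WHERE filters rows before aggregation

Fix: Use HAVING (which filters groups after aggregation) instead of WHERE

Corrected query:
SELECT category, SUM(price) FROM products GROUP BY category HAVING SUM(price) > 1081.65

Result:
category  | SUM(price)
----------+-----------
Furniture | 2061.66   
Kitchen   | 2022.21   
Office    | 1339.81   
Sports    | 2038.21   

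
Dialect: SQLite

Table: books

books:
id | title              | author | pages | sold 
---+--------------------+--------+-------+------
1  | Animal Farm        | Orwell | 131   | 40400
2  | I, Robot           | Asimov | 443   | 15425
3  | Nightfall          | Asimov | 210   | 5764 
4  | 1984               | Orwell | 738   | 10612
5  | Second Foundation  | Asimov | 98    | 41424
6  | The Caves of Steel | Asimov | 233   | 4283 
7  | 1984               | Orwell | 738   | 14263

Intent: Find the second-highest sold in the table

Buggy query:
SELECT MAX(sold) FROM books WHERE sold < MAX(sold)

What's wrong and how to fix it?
Bug: The inner MAX is an aggregate inside WHERE, which is not allowed

Fix: Put the inner MAX in a scalar subquery

Corrected query:
SELECT MAX(sold) FROM books WHERE sold < (SELECT MAX(sold) FROM books)

Result:
MAX(sold)
---------
40400    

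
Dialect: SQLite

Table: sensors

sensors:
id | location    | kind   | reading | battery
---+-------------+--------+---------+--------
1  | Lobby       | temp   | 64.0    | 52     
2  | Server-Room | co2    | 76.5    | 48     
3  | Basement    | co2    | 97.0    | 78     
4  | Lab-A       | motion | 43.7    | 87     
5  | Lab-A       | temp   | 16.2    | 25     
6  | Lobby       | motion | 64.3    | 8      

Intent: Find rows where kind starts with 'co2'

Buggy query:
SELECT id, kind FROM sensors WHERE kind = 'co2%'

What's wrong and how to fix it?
Bug: '=' compares the literal string including the % character; pattern matching needs LIKE

Fix: Use LIKE for wildcard pattern matching

Corrected query:
SELECT id, kind FROM sensors WHERE kind LIKE 'co2%'

Result:
id | kind
---+-----
2  | co2 
3  | co2 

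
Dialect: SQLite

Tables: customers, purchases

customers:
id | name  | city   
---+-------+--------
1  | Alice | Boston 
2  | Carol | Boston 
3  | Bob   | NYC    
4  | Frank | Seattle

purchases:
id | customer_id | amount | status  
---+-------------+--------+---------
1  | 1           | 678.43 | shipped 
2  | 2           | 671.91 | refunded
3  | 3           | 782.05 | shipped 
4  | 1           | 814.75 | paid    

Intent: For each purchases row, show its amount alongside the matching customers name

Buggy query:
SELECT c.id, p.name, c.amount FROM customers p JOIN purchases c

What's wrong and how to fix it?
Bug: Missing join condition: each purchases row is matched to all customers rows instead of just its own

Fix: Specify the join condition linking the foreign key to the parent id

Corrected query:
SELECT c.id, p.name, c.amount FROM customers p JOIN purchases c ON c.customer_id = p.id

Result:
id | name  | amount
---+-------+-------
1  | Alice | 678.43
2  | Carol | 671.91
3  | Bob   | 782.05
4  | Alice | 814.75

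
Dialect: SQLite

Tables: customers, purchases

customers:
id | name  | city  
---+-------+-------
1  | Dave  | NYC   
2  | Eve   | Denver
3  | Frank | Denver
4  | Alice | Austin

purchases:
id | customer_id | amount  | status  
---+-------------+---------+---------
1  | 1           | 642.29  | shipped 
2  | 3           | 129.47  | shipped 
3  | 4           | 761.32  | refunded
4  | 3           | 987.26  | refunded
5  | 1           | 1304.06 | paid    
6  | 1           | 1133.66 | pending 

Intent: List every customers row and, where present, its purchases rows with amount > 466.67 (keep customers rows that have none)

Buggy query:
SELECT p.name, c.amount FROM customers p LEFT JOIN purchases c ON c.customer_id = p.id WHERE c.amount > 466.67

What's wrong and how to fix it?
Bug: A WHERE condition on the right-hand table after LEFT JOIN drops unmatched parents

Fix: Move the right-table condition into the ON clause so unmatched parents are kept

Corrected query:
SELECT p.name, c.amount FROM customers p LEFT JOIN purchases c ON c.customer_id = p.id AND c.amount > 466.67

Result:
name  | amount 
------+--------
Dave  | 642.29 
Dave  | 1133.66
Dave  | 1304.06
Eve   | NULL   
Frank | 987.26 
Alice | 761.32 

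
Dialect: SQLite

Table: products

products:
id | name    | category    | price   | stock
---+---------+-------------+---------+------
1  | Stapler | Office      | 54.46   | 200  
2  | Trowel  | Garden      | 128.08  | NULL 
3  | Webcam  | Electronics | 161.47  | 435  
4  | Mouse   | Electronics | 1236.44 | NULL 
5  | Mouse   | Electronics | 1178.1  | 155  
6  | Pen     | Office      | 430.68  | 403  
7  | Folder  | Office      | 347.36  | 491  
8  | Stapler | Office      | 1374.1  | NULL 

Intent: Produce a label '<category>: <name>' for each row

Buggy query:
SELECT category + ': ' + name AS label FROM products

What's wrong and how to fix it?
Bug: SQLite uses || for string concatenation; + coerces text to numbers (yielding 0)

Fix: Replace + with || to concatenate text

Corrected query:
SELECT category || ': ' || name AS label FROM products

Result:
label              
-------------------
Office: Stapler    
Garden: Trowel     
Electronics: Webcam
Electronics: Mouse 
Electronics: Mouse 
Office: Pen        
Office: Folder     
Office: Stapler    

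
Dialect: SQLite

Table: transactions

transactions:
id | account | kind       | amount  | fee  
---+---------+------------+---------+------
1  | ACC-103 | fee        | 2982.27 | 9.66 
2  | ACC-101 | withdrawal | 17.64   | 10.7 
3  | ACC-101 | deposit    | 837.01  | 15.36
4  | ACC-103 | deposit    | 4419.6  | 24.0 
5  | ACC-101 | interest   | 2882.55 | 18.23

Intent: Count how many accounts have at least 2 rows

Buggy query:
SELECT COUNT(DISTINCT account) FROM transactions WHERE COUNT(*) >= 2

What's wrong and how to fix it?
Bug: WHERE filters individual rows, not groups, so a group-level COUNT is invalid there

Fix: Group first with HAVING COUNT(*) >= 2, then COUNT the resulting groups

Corrected query:
SELECT COUNT(*) FROM (SELECT account FROM transactions GROUP BY account HAVING COUNT(*) >= 2)

Result:
COUNT(*)
--------
2       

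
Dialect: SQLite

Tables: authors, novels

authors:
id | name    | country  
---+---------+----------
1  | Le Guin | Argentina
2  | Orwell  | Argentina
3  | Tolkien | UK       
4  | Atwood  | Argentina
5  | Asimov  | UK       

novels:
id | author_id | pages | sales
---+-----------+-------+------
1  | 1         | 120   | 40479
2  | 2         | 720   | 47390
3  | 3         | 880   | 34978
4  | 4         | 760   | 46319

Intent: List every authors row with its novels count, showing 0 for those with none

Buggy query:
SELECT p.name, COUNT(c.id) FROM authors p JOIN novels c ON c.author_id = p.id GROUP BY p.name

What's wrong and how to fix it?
Bug: INNER JOIN drops authors rows that have no matching novels rows

Fix: Use LEFT JOIN so parents without children still appear (COUNT(c.id) gives 0)

Corrected query:
SELECT p.name, COUNT(c.id) FROM authors p LEFT JOIN novels c ON c.author_id = p.id GROUP BY p.name

Result:
name    | COUNT(c.id)
--------+------------
Asimov  | 0          
Atwood  | 1          
Le Guin | 1          
Orwell  | 1          
Tolkien | 1          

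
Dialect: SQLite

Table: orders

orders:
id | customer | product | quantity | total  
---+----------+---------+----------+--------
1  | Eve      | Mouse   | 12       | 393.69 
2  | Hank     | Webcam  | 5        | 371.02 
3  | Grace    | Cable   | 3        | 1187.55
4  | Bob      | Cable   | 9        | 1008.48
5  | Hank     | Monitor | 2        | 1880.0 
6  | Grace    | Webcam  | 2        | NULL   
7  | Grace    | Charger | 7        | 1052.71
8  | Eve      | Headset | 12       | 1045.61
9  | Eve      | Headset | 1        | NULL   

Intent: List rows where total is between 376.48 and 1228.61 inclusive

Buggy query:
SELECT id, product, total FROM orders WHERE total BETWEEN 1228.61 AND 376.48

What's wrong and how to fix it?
Bug: BETWEEN expects the lower bound first; with 1228.61 AND 376.48 the range is empty

Fix: Write BETWEEN 376.48 AND 1228.61

Corrected query:
SELECT id, product, total FROM orders WHERE total BETWEEN 376.48 AND 1228.61

Result:
id | product | total  
---+---------+--------
1  | Mouse   | 393.69 
3  | Cable   | 1187.55
4  | Cable   | 1008.48
7  | Charger | 1052.71
8  | Headset | 1045.61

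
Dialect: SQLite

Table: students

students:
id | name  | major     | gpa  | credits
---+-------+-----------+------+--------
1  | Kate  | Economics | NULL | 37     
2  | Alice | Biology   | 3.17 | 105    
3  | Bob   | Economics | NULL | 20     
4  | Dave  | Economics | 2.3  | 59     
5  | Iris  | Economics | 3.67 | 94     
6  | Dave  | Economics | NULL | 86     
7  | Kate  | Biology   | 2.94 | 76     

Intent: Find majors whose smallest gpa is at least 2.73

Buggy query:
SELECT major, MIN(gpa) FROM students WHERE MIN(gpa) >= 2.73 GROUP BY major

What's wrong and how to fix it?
Bug: MIN() in WHERE is a misuse of aggregate

Fix: Replace WHERE with HAVING after the GROUP BY

Corrected query:
SELECT major, MIN(gpa) FROM students GROUP BY major HAVING MIN(gpa) >= 2.73

Result:
major   | MIN(gpa)
--------+---------
Biology | 2.94    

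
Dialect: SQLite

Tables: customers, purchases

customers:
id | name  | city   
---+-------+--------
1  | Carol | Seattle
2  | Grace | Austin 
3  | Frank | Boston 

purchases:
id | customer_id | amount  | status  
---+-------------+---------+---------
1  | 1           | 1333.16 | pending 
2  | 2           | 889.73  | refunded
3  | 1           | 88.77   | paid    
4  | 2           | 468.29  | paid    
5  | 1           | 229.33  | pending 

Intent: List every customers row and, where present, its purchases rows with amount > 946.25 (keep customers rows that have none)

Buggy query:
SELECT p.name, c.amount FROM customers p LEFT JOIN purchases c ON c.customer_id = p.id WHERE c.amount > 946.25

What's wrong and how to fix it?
Bug: Filtering c.amount in WHERE discards the NULL rows produced by LEFT JOIN, turning it into an inner join

Fix: Move the right-table condition into the ON clause so unmatched parents are kept

Corrected query:
SELECT p.name, c.amount FROM customers p LEFT JOIN purchases c ON c.customer_id = p.id AND c.amount > 946.25

Result:
name  | amount 
------+--------
Carol | 1333.16
Grace | NULL   
Frank | NULL   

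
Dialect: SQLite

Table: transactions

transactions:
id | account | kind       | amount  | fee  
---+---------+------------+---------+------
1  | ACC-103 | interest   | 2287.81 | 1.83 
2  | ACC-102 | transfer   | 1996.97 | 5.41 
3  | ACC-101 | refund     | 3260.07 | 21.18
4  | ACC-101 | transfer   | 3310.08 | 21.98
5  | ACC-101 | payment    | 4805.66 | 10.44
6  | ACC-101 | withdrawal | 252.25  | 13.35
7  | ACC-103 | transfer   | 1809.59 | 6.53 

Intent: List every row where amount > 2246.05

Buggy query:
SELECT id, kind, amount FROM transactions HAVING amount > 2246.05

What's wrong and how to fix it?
Bug: This is a non-aggregate query (no GROUP BY, no aggregates), so in SQLite the HAVING clause is invalid here; a row-level condition belongs in WHERE

Fix: Replace HAVING with WHERE since the condition applies to individual rows

Corrected query:
SELECT id, kind, amount FROM transactions WHERE amount > 2246.05

Result:
id | kind     | amount 
---+----------+--------
1  | interest | 2287.81
3  | refund   | 3260.07
4  | transfer | 3310.08
5  | payment  | 4805.66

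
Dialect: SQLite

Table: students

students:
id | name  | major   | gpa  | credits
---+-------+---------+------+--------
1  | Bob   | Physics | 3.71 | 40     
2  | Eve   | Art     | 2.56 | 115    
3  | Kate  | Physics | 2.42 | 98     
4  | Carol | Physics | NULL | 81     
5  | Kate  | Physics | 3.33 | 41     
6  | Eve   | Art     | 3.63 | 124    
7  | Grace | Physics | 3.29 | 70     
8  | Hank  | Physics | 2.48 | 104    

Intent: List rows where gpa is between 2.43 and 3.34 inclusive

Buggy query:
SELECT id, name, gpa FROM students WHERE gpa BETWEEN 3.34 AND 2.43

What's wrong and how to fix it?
Bug: BETWEEN expects the lower bound first; with 3.34 AND 2.43 the range is empty

Fix: Write BETWEEN 2.43 AND 3.34

Corrected query:
SELECT id, name, gpa FROM students WHERE gpa BETWEEN 2.43 AND 3.34

Result:
id | name  | gpa 
---+-------+-----
2  | Eve   | 2.56
5  | Kate  | 3.33
7  | Grace | 3.29
8  | Hank  | 2.48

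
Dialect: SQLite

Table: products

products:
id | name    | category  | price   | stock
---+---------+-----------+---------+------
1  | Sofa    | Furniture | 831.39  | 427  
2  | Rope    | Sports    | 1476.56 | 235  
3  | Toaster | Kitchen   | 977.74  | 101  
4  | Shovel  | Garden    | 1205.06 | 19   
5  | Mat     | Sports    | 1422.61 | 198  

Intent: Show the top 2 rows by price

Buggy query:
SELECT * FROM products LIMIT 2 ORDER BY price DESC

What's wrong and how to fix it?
Bug: LIMIT must come after ORDER BY

Fix: Sort with ORDER BY, then apply LIMIT

Corrected query:
SELECT * FROM products ORDER BY price DESC LIMIT 2

Result:
id | name | category | price   | stock
---+------+----------+---------+------
2  | Rope | Sports   | 1476.56 | 235  
5  | Mat  | Sports   | 1422.61 | 198  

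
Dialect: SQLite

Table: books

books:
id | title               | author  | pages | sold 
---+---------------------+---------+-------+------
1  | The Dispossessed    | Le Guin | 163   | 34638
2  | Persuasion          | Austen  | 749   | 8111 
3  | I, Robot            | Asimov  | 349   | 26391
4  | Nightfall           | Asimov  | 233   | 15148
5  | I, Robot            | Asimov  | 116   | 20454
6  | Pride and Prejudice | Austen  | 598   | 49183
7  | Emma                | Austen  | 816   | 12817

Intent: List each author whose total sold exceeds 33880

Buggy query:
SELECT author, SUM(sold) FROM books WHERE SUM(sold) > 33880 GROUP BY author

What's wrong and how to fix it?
Bug: WHERE runs before GROUP BY, so aggregates aren't available there

Fix: Use HAVING (which filters groups after aggregation) instead of WHERE

Corrected query:
SELECT author, SUM(sold) FROM books GROUP BY author HAVING SUM(sold) > 33880

Result:
author  | SUM(sold)
--------+----------
Asimov  | 61993    
Austen  | 70111    
Le Guin | 34638    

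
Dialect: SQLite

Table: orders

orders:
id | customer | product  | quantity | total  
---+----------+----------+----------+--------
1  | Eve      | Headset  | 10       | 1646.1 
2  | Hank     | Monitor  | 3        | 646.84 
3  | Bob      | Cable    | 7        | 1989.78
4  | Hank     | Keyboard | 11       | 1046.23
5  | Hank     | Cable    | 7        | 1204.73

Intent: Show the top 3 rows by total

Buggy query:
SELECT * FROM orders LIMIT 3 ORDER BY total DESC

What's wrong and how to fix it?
Bug: ORDER BY cannot follow LIMIT; LIMIT is the final clause

Fix: Sort with ORDER BY, then apply LIMIT

Corrected query:
SELECT * FROM orders ORDER BY total DESC LIMIT 3

Result:
id | customer | product | quantity | total  
---+----------+---------+----------+--------
3  | Bob      | Cable   | 7        | 1989.78
1  | Eve      | Headset | 10       | 1646.1 
5  | Hank     | Cable   | 7        | 1204.73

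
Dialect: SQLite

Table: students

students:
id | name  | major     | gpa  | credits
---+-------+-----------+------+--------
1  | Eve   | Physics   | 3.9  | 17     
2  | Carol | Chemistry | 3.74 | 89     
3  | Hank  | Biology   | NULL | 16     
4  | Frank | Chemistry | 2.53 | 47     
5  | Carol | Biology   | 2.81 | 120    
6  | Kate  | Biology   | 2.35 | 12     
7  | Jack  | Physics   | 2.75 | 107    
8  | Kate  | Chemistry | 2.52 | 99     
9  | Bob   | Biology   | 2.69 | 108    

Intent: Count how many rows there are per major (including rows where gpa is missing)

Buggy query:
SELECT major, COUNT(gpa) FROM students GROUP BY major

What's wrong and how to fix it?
Bug: COUNT(column) counts non-NULL values only; rows with NULL gpa aren't counted

Fix: Use COUNT(*) to count all rows regardless of NULL

Corrected query:
SELECT major, COUNT(*) FROM students GROUP BY major

Result:
major     | COUNT(*)
----------+---------
Biology   | 4       
Chemistry | 3       
Physics   | 2       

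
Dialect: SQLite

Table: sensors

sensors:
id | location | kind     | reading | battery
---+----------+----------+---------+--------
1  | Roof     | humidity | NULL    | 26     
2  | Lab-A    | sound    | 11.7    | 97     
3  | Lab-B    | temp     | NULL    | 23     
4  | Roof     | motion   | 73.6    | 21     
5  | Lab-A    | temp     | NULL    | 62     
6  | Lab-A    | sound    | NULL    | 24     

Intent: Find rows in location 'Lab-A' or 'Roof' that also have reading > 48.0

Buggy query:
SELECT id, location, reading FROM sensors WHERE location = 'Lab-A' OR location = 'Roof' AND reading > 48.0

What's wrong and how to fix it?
Bug: Without parentheses, AND is evaluated before OR, so the reading filter only applies to the 'Roof' branch

Fix: Group the OR with parentheses (or use IN), then AND the threshold

Corrected query:
SELECT id, location, reading FROM sensors WHERE (location = 'Lab-A' OR location = 'Roof') AND reading > 48.0

Result:
id | location | reading
---+----------+--------
4  | Roof     | 73.6   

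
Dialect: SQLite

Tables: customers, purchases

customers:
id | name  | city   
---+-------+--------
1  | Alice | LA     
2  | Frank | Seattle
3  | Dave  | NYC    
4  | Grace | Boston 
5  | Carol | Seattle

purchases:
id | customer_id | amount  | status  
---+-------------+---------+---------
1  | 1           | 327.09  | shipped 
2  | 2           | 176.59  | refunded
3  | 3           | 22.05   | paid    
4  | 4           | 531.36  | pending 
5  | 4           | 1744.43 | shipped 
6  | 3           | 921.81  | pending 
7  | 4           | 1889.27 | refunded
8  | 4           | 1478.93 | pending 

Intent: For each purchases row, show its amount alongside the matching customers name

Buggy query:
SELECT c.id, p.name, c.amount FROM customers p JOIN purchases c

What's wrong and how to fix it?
Bug: JOIN with no ON clause produces a cartesian product; every purchases row pairs with every customers row

Fix: Specify the join condition linking the foreign key to the parent id

Corrected query:
SELECT c.id, p.name, c.amount FROM customers p JOIN purchases c ON c.customer_id = p.id

Result:
id | name  | amount 
---+-------+--------
1  | Alice | 327.09 
2  | Frank | 176.59 
3  | Dave  | 22.05  
4  | Grace | 531.36 
5  | Grace | 1744.43
6  | Dave  | 921.81 
7  | Grace | 1889.27
8  | Grace | 1478.93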